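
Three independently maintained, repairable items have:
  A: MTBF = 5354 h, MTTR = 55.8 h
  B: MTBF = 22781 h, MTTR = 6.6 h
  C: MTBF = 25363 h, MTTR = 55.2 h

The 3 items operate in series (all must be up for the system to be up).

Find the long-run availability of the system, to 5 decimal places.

0.98725

A(A) = MTBF/(MTBF+MTTR) = 5354/(5354+55.8) = 0.989685
A(B) = MTBF/(MTBF+MTTR) = 22781/(22781+6.6) = 0.999710
A(C) = MTBF/(MTBF+MTTR) = 25363/(25363+55.2) = 0.997828
Series availability: 0.989685 × 0.999710 × 0.997828 = 0.98725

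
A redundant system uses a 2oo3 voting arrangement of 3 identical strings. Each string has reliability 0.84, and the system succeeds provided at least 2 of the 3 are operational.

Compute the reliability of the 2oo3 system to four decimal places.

0.9314

R = Σ_{i=2}^{3} C(3,i) p^i (1−p)^{3−i} with p = 0.84
C(3,2)·0.84^2·0.16^1 = 0.338688
C(3,3)·0.84^3·0.16^0 = 0.592704
Sum = 0.9314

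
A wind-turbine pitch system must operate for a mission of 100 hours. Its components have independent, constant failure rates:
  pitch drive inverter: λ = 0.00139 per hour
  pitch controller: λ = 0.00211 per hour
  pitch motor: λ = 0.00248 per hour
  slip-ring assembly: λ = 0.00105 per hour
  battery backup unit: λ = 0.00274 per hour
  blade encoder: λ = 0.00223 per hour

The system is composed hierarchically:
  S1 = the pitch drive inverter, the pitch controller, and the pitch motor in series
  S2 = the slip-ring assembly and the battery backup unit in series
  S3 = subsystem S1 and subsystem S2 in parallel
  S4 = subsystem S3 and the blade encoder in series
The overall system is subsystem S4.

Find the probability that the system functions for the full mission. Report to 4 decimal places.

0.6865

R(pitch drive inverter) = exp(−0.00139 × 100) = 0.870228
R(pitch controller) = exp(−0.00211 × 100) = 0.809774
R(pitch motor) = exp(−0.00248 × 100) = 0.780360
R(slip-ring assembly) = exp(−0.00105 × 100) = 0.900325
R(battery backup unit) = exp(−0.00274 × 100) = 0.760332
R(blade encoder) = exp(−0.00223 × 100) = 0.800115
Series (pitch drive inverter, pitch controller, and pitch motor): 0.870228 × 0.809774 × 0.780360 = 0.549910
Series (slip-ring assembly and battery backup unit): 0.900325 × 0.760332 = 0.684546
Parallel ([0.549910] and [0.684546]): 1 − (1 − 0.549910)(1 − 0.684546) = 0.858017
Series ([0.858017] and blade encoder): 0.858017 × 0.800115 = 0.6865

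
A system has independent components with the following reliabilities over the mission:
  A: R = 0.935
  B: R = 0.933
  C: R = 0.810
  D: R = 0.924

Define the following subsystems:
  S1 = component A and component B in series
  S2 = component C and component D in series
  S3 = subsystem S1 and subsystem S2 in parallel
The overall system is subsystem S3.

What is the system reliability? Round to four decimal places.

Series (A and B): 0.935000 × 0.933000 = 0.872355
Series (C and D): 0.810000 × 0.924000 = 0.748440
Parallel ([0.872355] and [0.748440]): 1 − (1 − 0.872355)(1 − 0.748440) = 0.9679

0.9679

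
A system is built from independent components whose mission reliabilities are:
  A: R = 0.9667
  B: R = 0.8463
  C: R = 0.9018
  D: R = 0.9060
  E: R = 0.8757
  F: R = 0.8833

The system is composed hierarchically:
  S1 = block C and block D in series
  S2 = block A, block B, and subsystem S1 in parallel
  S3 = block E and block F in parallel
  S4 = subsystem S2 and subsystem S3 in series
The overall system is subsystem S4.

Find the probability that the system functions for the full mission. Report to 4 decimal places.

0.9846

Series (C and D): 0.901800 × 0.906000 = 0.817031
Parallel (A, B, and [0.817031]): 1 − (1 − 0.966700)(1 − 0.846300)(1 − 0.817031) = 0.999064
Parallel (E and F): 1 − (1 − 0.875700)(1 − 0.883300) = 0.985494
Series ([0.999064] and [0.985494]): 0.999064 × 0.985494 = 0.9846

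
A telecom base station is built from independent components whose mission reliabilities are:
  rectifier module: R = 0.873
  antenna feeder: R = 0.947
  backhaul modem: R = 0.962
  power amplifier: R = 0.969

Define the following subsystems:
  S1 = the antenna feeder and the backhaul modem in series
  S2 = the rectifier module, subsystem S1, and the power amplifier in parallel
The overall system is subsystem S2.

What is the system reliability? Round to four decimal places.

Series (antenna feeder and backhaul modem): 0.947000 × 0.962000 = 0.911014
Parallel (rectifier module, [0.911014], and power amplifier): 1 − (1 − 0.873000)(1 − 0.911014)(1 − 0.969000) = 0.9996

0.9996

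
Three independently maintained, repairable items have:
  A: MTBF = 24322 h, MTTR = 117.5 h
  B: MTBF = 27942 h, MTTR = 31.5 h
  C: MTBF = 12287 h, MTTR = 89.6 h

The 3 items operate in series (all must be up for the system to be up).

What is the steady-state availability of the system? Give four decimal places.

0.9869

A(A) = MTBF/(MTBF+MTTR) = 24322/(24322+117.5) = 0.995192
A(B) = MTBF/(MTBF+MTTR) = 27942/(27942+31.5) = 0.998874
A(C) = MTBF/(MTBF+MTTR) = 12287/(12287+89.6) = 0.992761
Series availability: 0.995192 × 0.998874 × 0.992761 = 0.9869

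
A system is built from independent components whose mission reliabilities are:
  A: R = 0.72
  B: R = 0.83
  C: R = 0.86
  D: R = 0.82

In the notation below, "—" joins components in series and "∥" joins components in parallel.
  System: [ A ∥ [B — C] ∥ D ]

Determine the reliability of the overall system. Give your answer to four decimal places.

Series (B and C): 0.830000 × 0.860000 = 0.713800
Parallel (A, [0.713800], and D): 1 − (1 − 0.720000)(1 − 0.713800)(1 − 0.820000) = 0.9856

0.9856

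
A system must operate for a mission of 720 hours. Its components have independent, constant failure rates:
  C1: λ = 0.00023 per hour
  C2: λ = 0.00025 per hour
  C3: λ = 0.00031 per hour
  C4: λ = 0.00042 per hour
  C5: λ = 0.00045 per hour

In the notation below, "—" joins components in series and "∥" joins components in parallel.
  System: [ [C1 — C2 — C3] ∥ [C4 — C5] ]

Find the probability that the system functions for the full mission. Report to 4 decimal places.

0.7981

R(C1) = exp(−0.00023 × 720) = 0.847385
R(C2) = exp(−0.00025 × 720) = 0.835270
R(C3) = exp(−0.00031 × 720) = 0.799955
R(C4) = exp(−0.00042 × 720) = 0.739042
R(C5) = exp(−0.00045 × 720) = 0.723250
Series (C1, C2, and C3): 0.847385 × 0.835270 × 0.799955 = 0.566204
Series (C4 and C5): 0.739042 × 0.723250 = 0.534512
Parallel ([0.566204] and [0.534512]): 1 − (1 − 0.566204)(1 − 0.534512) = 0.7981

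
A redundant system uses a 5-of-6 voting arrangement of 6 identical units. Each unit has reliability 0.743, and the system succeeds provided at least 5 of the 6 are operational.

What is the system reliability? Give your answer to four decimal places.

0.5174

R = Σ_{i=5}^{6} C(6,i) p^i (1−p)^{6−i} with p = 0.743
C(6,5)·0.743^5·0.257^1 = 0.349163
C(6,6)·0.743^6·0.257^0 = 0.168241
Sum = 0.5174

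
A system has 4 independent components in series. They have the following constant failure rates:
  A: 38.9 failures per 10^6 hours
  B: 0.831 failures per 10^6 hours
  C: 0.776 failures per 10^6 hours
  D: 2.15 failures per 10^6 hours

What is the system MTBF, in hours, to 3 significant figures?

23400

Series of exponential components: λ_sys = Σ λ_i
λ_sys = 0.0000389 + 0.000000831 + 0.000000776 + 0.00000215 = 4.2657e-05 /h
MTBF = 1 / λ_sys = 23400 h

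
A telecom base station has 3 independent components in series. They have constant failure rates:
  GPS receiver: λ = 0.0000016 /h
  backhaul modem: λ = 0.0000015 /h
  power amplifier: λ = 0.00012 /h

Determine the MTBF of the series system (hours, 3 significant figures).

Series of exponential components: λ_sys = Σ λ_i
λ_sys = 0.0000016 + 0.0000015 + 0.00012 = 1.2310e-04 /h
MTBF = 1 / λ_sys = 8120 h

8120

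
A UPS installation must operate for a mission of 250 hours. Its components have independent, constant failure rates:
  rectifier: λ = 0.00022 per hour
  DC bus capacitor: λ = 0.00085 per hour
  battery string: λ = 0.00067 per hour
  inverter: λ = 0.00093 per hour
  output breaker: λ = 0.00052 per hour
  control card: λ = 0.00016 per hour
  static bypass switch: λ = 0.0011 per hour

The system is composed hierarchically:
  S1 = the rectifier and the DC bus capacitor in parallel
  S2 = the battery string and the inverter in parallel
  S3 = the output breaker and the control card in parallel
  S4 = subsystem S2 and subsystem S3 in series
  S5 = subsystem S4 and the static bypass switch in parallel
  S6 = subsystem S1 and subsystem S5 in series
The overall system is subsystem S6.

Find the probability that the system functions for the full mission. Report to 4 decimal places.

0.9810

R(rectifier) = exp(−0.00022 × 250) = 0.946485
R(DC bus capacitor) = exp(−0.00085 × 250) = 0.808560
R(battery string) = exp(−0.00067 × 250) = 0.845777
R(inverter) = exp(−0.00093 × 250) = 0.792550
R(output breaker) = exp(−0.00052 × 250) = 0.878095
R(control card) = exp(−0.00016 × 250) = 0.960789
R(static bypass switch) = exp(−0.0011 × 250) = 0.759572
Parallel (rectifier and DC bus capacitor): 1 − (1 − 0.946485)(1 − 0.808560) = 0.989755
Parallel (battery string and inverter): 1 − (1 − 0.845777)(1 − 0.792550) = 0.968006
Parallel (output breaker and control card): 1 − (1 − 0.878095)(1 − 0.960789) = 0.995220
Series ([0.968006] and [0.995220]): 0.968006 × 0.995220 = 0.963379
Parallel ([0.963379] and static bypass switch): 1 − (1 − 0.963379)(1 − 0.759572) = 0.991195
Series ([0.989755] and [0.991195]): 0.989755 × 0.991195 = 0.9810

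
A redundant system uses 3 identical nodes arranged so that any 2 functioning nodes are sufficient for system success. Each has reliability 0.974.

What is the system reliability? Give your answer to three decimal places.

0.998

R = Σ_{i=2}^{3} C(3,i) p^i (1−p)^{3−i} with p = 0.974
C(3,2)·0.974^2·0.026^1 = 0.07400
C(3,3)·0.974^3·0.026^0 = 0.92401
Sum = 0.998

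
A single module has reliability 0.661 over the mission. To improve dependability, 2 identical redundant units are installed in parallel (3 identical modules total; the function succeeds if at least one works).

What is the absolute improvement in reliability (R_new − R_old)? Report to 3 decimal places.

0.300

R_before = 0.661
R_after = 1 − (1 − 0.661)^3 = 0.961
ΔR = 0.961 − 0.661 = 0.300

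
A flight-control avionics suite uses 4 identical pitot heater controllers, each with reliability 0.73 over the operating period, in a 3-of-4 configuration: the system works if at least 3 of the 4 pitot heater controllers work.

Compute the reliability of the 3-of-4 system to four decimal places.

R = Σ_{i=3}^{4} C(4,i) p^i (1−p)^{4−i} with p = 0.73
C(4,3)·0.73^3·0.27^1 = 0.420138
C(4,4)·0.73^4·0.27^0 = 0.283982
Sum = 0.7041

0.7041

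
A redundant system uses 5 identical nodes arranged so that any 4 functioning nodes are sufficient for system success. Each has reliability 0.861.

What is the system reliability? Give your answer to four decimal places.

0.8551

R = Σ_{i=4}^{5} C(5,i) p^i (1−p)^{5−i} with p = 0.861
C(5,4)·0.861^4·0.139^1 = 0.381942
C(5,5)·0.861^5·0.139^0 = 0.473168
Sum = 0.8551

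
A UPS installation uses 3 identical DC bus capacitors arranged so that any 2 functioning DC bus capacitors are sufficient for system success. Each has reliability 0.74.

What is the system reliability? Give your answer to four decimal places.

0.8324

R = Σ_{i=2}^{3} C(3,i) p^i (1−p)^{3−i} with p = 0.74
C(3,2)·0.74^2·0.26^1 = 0.427128
C(3,3)·0.74^3·0.26^0 = 0.405224
Sum = 0.8324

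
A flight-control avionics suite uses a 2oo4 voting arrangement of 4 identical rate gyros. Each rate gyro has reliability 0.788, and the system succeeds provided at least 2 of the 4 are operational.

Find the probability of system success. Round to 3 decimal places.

0.968

R = Σ_{i=2}^{4} C(4,i) p^i (1−p)^{4−i} with p = 0.788
C(4,2)·0.788^2·0.212^2 = 0.16745
C(4,3)·0.788^3·0.212^1 = 0.41493
C(4,4)·0.788^4·0.212^0 = 0.38557
Sum = 0.968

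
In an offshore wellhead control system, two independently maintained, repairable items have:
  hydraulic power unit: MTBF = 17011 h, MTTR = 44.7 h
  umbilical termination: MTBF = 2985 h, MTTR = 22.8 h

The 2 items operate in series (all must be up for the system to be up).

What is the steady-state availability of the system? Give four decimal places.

0.9898

A(hydraulic power unit) = MTBF/(MTBF+MTTR) = 17011/(17011+44.7) = 0.997379
A(umbilical termination) = MTBF/(MTBF+MTTR) = 2985/(2985+22.8) = 0.992420
Series availability: 0.997379 × 0.992420 = 0.9898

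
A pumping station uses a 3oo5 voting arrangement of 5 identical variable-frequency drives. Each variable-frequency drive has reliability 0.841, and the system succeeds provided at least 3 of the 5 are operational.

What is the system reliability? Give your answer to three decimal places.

0.969

R = Σ_{i=3}^{5} C(5,i) p^i (1−p)^{5−i} with p = 0.841
C(5,3)·0.841^3·0.159^2 = 0.15038
C(5,4)·0.841^4·0.159^1 = 0.39770
C(5,5)·0.841^5·0.159^0 = 0.42071
Sum = 0.969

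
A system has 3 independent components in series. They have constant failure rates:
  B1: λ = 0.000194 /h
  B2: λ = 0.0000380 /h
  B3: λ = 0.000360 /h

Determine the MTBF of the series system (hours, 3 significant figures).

1690

Series of exponential components: λ_sys = Σ λ_i
λ_sys = 0.000194 + 0.0000380 + 0.000360 = 5.9200e-04 /h
MTBF = 1 / λ_sys = 1690 h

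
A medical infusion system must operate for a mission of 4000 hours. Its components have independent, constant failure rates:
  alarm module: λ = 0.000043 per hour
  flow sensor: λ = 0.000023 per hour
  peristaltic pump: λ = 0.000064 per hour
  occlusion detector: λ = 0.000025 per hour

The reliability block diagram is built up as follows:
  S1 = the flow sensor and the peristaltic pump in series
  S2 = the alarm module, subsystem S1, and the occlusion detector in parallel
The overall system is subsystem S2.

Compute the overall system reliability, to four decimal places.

R(alarm module) = exp(−0.000043 × 4000) = 0.841979
R(flow sensor) = exp(−0.000023 × 4000) = 0.912105
R(peristaltic pump) = exp(−0.000064 × 4000) = 0.774142
R(occlusion detector) = exp(−0.000025 × 4000) = 0.904837
Series (flow sensor and peristaltic pump): 0.912105 × 0.774142 = 0.706099
Parallel (alarm module, [0.706099], and occlusion detector): 1 − (1 − 0.841979)(1 − 0.706099)(1 − 0.904837) = 0.9956

0.9956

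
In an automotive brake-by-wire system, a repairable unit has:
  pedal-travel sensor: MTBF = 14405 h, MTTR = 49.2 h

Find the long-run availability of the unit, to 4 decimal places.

0.9966

A(pedal-travel sensor) = MTBF/(MTBF+MTTR) = 14405/(14405+49.2) = 0.9966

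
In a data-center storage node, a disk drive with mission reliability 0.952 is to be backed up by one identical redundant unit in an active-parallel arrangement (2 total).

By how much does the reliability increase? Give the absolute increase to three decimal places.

0.046

R_before = 0.952
R_after = 1 − (1 − 0.952)^2 = 0.998
ΔR = 0.998 − 0.952 = 0.046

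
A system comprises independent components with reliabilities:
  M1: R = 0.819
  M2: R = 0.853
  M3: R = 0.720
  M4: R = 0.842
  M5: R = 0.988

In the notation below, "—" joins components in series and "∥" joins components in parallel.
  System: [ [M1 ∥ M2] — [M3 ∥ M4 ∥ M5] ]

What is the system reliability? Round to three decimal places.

Parallel (M1 and M2): 1 − (1 − 0.81900)(1 − 0.85300) = 0.97339
Parallel (M3, M4, and M5): 1 − (1 − 0.72000)(1 − 0.84200)(1 − 0.98800) = 0.99947
Series ([0.97339] and [0.99947]): 0.97339 × 0.99947 = 0.973

0.973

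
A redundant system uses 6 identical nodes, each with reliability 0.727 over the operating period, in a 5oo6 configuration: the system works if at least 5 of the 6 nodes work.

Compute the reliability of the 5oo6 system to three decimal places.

0.480

R = Σ_{i=5}^{6} C(6,i) p^i (1−p)^{6−i} with p = 0.727
C(6,5)·0.727^5·0.273^1 = 0.33265
C(6,6)·0.727^6·0.273^0 = 0.14764
Sum = 0.480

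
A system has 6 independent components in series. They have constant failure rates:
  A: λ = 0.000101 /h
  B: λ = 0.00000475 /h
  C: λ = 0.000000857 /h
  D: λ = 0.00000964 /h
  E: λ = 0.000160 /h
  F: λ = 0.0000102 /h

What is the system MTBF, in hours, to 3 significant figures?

3490

Series of exponential components: λ_sys = Σ λ_i
λ_sys = 0.000101 + 0.00000475 + 0.000000857 + 0.00000964 + 0.000160 + 0.0000102 = 2.8645e-04 /h
MTBF = 1 / λ_sys = 3490 h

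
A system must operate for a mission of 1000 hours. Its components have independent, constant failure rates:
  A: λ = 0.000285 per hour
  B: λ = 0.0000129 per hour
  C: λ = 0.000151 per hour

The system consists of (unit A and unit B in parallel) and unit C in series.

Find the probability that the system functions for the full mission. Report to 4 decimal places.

0.8571

R(A) = exp(−0.000285 × 1000) = 0.752014
R(B) = exp(−0.0000129 × 1000) = 0.987183
R(C) = exp(−0.000151 × 1000) = 0.859848
Parallel (A and B): 1 − (1 − 0.752014)(1 − 0.987183) = 0.996822
Series ([0.996822] and C): 0.996822 × 0.859848 = 0.8571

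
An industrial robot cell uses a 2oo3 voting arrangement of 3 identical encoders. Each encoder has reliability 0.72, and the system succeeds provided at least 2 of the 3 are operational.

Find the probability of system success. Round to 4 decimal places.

R = Σ_{i=2}^{3} C(3,i) p^i (1−p)^{3−i} with p = 0.72
C(3,2)·0.72^2·0.28^1 = 0.435456
C(3,3)·0.72^3·0.28^0 = 0.373248
Sum = 0.8087

0.8087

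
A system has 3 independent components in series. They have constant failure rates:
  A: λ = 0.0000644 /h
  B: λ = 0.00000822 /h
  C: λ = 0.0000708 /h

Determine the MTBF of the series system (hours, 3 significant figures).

6970

Series of exponential components: λ_sys = Σ λ_i
λ_sys = 0.0000644 + 0.00000822 + 0.0000708 = 1.4342e-04 /h
MTBF = 1 / λ_sys = 6970 h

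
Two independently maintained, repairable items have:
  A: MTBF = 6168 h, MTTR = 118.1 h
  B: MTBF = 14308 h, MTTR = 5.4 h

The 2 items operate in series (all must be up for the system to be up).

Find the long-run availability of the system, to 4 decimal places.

0.9808

A(A) = MTBF/(MTBF+MTTR) = 6168/(6168+118.1) = 0.981213
A(B) = MTBF/(MTBF+MTTR) = 14308/(14308+5.4) = 0.999623
Series availability: 0.981213 × 0.999623 = 0.9808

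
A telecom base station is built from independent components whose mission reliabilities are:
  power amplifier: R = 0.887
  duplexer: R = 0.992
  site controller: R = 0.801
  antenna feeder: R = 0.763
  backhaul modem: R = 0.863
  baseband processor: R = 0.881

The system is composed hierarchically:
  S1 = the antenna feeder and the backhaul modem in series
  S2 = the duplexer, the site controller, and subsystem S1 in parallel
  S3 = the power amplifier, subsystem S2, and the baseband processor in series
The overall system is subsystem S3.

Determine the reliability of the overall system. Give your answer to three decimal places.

0.781

Series (antenna feeder and backhaul modem): 0.76300 × 0.86300 = 0.65847
Parallel (duplexer, site controller, and [0.65847]): 1 − (1 − 0.99200)(1 − 0.80100)(1 − 0.65847) = 0.99946
Series (power amplifier, [0.99946], and baseband processor): 0.88700 × 0.99946 × 0.88100 = 0.781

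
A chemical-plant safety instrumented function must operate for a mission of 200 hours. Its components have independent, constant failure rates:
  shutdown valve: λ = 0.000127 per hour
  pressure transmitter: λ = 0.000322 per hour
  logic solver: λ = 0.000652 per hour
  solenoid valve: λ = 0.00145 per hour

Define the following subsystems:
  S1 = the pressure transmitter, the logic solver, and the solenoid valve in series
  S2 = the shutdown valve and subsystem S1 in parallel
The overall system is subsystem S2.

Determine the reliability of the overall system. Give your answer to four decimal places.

0.9904

R(shutdown valve) = exp(−0.000127 × 200) = 0.974920
R(pressure transmitter) = exp(−0.000322 × 200) = 0.937630
R(logic solver) = exp(−0.000652 × 200) = 0.877744
R(solenoid valve) = exp(−0.00145 × 200) = 0.748264
Series (pressure transmitter, logic solver, and solenoid valve): 0.937630 × 0.877744 × 0.748264 = 0.615821
Parallel (shutdown valve and [0.615821]): 1 − (1 − 0.974920)(1 − 0.615821) = 0.9904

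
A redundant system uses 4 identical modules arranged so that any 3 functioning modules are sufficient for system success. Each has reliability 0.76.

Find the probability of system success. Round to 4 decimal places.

R = Σ_{i=3}^{4} C(4,i) p^i (1−p)^{4−i} with p = 0.76
C(4,3)·0.76^3·0.24^1 = 0.421417
C(4,4)·0.76^4·0.24^0 = 0.333622
Sum = 0.7550

0.7550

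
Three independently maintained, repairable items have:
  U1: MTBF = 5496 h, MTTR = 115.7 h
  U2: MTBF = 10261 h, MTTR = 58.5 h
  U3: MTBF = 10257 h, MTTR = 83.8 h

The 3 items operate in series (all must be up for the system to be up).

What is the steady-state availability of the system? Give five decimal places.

A(U1) = MTBF/(MTBF+MTTR) = 5496/(5496+115.7) = 0.979382
A(U2) = MTBF/(MTBF+MTTR) = 10261/(10261+58.5) = 0.994331
A(U3) = MTBF/(MTBF+MTTR) = 10257/(10257+83.8) = 0.991896
Series availability: 0.979382 × 0.994331 × 0.991896 = 0.96594

0.96594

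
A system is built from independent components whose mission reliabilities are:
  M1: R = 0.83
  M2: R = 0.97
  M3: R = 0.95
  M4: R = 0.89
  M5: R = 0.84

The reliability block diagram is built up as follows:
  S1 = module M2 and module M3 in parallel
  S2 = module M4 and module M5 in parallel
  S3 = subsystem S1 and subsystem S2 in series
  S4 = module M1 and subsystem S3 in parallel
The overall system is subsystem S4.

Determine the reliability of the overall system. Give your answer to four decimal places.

0.9968

Parallel (M2 and M3): 1 − (1 − 0.970000)(1 − 0.950000) = 0.998500
Parallel (M4 and M5): 1 − (1 − 0.890000)(1 − 0.840000) = 0.982400
Series ([0.998500] and [0.982400]): 0.998500 × 0.982400 = 0.980926
Parallel (M1 and [0.980926]): 1 − (1 − 0.830000)(1 − 0.980926) = 0.9968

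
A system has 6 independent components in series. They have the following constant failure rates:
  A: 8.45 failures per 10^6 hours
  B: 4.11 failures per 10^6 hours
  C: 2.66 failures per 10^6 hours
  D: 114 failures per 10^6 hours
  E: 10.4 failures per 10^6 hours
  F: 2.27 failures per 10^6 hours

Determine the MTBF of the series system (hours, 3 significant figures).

Series of exponential components: λ_sys = Σ λ_i
λ_sys = 0.00000845 + 0.00000411 + 0.00000266 + 0.000114 + 0.0000104 + 0.00000227 = 1.4189e-04 /h
MTBF = 1 / λ_sys = 7050 h

7050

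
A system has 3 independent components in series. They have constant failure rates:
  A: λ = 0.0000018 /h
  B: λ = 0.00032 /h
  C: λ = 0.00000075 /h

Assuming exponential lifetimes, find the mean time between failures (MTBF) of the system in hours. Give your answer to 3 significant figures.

Series of exponential components: λ_sys = Σ λ_i
λ_sys = 0.0000018 + 0.00032 + 0.00000075 = 3.2255e-04 /h
MTBF = 1 / λ_sys = 3100 h

3100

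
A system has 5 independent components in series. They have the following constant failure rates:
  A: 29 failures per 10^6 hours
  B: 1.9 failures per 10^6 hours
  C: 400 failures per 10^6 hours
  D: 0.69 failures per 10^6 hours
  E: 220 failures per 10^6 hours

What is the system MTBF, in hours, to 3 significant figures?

1530

Series of exponential components: λ_sys = Σ λ_i
λ_sys = 0.000029 + 0.0000019 + 0.00040 + 0.00000069 + 0.00022 = 6.5159e-04 /h
MTBF = 1 / λ_sys = 1530 h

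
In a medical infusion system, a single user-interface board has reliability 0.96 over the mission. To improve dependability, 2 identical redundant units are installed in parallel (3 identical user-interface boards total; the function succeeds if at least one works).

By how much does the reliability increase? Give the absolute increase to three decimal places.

0.040

R_before = 0.96
R_after = 1 − (1 − 0.96)^3 = 1.000
ΔR = 1.000 − 0.96 = 0.040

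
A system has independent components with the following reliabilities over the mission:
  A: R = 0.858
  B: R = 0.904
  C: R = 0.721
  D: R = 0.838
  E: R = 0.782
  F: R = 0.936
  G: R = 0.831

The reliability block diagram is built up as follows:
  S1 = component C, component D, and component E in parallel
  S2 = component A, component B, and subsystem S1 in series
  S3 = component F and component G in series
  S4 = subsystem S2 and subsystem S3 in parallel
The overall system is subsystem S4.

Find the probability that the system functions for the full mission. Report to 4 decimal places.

Parallel (C, D, and E): 1 − (1 − 0.721000)(1 − 0.838000)(1 − 0.782000) = 0.990147
Series (A, B, and [0.990147]): 0.858000 × 0.904000 × 0.990147 = 0.767990
Series (F and G): 0.936000 × 0.831000 = 0.777816
Parallel ([0.767990] and [0.777816]): 1 − (1 − 0.767990)(1 − 0.777816) = 0.9485

0.9485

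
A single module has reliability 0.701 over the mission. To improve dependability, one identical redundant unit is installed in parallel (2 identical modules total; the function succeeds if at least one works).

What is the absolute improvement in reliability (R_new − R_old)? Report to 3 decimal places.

0.210

R_before = 0.701
R_after = 1 − (1 − 0.701)^2 = 0.911
ΔR = 0.911 − 0.701 = 0.210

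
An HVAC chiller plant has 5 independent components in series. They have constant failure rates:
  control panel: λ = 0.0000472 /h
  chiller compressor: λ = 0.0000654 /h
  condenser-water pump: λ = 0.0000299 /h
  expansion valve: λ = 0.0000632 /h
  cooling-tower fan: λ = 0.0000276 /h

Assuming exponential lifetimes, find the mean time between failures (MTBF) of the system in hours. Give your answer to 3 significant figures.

4290

Series of exponential components: λ_sys = Σ λ_i
λ_sys = 0.0000472 + 0.0000654 + 0.0000299 + 0.0000632 + 0.0000276 = 2.3330e-04 /h
MTBF = 1 / λ_sys = 4290 h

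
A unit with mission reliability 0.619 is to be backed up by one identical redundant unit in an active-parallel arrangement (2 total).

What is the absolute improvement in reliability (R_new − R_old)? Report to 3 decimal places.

R_before = 0.619
R_after = 1 − (1 − 0.619)^2 = 0.855
ΔR = 0.855 − 0.619 = 0.236

0.236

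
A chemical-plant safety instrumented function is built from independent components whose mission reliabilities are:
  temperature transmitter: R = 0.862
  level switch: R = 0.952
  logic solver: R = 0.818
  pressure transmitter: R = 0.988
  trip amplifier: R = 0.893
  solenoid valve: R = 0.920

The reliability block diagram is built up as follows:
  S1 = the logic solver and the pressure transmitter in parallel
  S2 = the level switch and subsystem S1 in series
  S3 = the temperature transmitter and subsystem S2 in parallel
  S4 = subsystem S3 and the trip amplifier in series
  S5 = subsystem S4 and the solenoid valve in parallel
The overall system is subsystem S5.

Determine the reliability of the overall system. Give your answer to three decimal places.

Parallel (logic solver and pressure transmitter): 1 − (1 − 0.81800)(1 − 0.98800) = 0.99782
Series (level switch and [0.99782]): 0.95200 × 0.99782 = 0.94992
Parallel (temperature transmitter and [0.94992]): 1 − (1 − 0.86200)(1 − 0.94992) = 0.99309
Series ([0.99309] and trip amplifier): 0.99309 × 0.89300 = 0.88683
Parallel ([0.88683] and solenoid valve): 1 − (1 − 0.88683)(1 − 0.92000) = 0.991

0.991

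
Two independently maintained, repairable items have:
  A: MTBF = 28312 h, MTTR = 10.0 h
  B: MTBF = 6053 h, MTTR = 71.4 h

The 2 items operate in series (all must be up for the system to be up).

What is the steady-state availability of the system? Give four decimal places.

0.9880

A(A) = MTBF/(MTBF+MTTR) = 28312/(28312+10.0) = 0.999647
A(B) = MTBF/(MTBF+MTTR) = 6053/(6053+71.4) = 0.988342
Series availability: 0.999647 × 0.988342 = 0.9880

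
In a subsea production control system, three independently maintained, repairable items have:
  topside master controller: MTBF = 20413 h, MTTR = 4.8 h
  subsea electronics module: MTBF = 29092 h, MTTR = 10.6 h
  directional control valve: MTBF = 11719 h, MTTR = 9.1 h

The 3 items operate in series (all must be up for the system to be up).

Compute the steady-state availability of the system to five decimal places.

A(topside master controller) = MTBF/(MTBF+MTTR) = 20413/(20413+4.8) = 0.999765
A(subsea electronics module) = MTBF/(MTBF+MTTR) = 29092/(29092+10.6) = 0.999636
A(directional control valve) = MTBF/(MTBF+MTTR) = 11719/(11719+9.1) = 0.999224
Series availability: 0.999765 × 0.999636 × 0.999224 = 0.99863

0.99863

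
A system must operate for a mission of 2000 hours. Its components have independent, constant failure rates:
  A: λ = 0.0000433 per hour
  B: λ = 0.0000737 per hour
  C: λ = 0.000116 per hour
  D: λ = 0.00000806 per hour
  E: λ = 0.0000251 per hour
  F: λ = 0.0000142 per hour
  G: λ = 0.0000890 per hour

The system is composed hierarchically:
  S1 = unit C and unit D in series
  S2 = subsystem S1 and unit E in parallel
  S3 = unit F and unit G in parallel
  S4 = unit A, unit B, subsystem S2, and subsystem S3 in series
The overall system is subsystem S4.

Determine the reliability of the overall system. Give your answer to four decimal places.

0.7793

R(A) = exp(−0.0000433 × 2000) = 0.917044
R(B) = exp(−0.0000737 × 2000) = 0.862949
R(C) = exp(−0.000116 × 2000) = 0.792946
R(D) = exp(−0.00000806 × 2000) = 0.984009
R(E) = exp(−0.0000251 × 2000) = 0.951039
R(F) = exp(−0.0000142 × 2000) = 0.971999
R(G) = exp(−0.0000890 × 2000) = 0.836942
Series (C and D): 0.792946 × 0.984009 = 0.780266
Parallel ([0.780266] and E): 1 − (1 − 0.780266)(1 − 0.951039) = 0.989242
Parallel (F and G): 1 − (1 − 0.971999)(1 − 0.836942) = 0.995434
Series (A, B, [0.989242], and [0.995434]): 0.917044 × 0.862949 × 0.989242 × 0.995434 = 0.7793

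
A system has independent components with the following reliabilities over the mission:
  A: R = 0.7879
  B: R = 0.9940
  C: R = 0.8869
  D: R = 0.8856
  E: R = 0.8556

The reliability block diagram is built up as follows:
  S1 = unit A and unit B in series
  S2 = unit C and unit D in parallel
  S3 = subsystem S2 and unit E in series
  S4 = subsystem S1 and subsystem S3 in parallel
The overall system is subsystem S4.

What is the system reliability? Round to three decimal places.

0.966

Series (A and B): 0.78790 × 0.99400 = 0.78317
Parallel (C and D): 1 − (1 − 0.88690)(1 − 0.88560) = 0.98706
Series ([0.98706] and E): 0.98706 × 0.85560 = 0.84453
Parallel ([0.78317] and [0.84453]): 1 − (1 − 0.78317)(1 − 0.84453) = 0.966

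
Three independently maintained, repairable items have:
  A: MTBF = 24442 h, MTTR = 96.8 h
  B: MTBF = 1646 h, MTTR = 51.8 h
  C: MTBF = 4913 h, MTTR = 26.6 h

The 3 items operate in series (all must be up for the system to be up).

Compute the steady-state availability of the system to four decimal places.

A(A) = MTBF/(MTBF+MTTR) = 24442/(24442+96.8) = 0.996055
A(B) = MTBF/(MTBF+MTTR) = 1646/(1646+51.8) = 0.969490
A(C) = MTBF/(MTBF+MTTR) = 4913/(4913+26.6) = 0.994615
Series availability: 0.996055 × 0.969490 × 0.994615 = 0.9605

0.9605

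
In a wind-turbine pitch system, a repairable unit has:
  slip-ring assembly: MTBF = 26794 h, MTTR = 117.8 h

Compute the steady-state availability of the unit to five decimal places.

0.99562

A(slip-ring assembly) = MTBF/(MTBF+MTTR) = 26794/(26794+117.8) = 0.99562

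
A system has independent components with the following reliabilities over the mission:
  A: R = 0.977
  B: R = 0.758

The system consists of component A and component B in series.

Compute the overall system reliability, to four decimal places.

Series (A and B): 0.977000 × 0.758000 = 0.7406

0.7406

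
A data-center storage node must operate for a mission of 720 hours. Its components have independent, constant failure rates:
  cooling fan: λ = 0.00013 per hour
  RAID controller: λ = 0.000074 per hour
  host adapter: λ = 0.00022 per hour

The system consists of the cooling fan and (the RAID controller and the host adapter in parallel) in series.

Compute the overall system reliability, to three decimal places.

R(cooling fan) = exp(−0.00013 × 720) = 0.91065
R(RAID controller) = exp(−0.000074 × 720) = 0.94811
R(host adapter) = exp(−0.00022 × 720) = 0.85351
Parallel (RAID controller and host adapter): 1 − (1 − 0.94811)(1 − 0.85351) = 0.99240
Series (cooling fan and [0.99240]): 0.91065 × 0.99240 = 0.904

0.904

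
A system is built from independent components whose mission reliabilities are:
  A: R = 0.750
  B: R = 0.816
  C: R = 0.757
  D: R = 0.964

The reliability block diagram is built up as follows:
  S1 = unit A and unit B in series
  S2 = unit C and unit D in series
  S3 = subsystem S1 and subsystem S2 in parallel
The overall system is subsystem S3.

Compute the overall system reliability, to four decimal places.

0.8951

Series (A and B): 0.750000 × 0.816000 = 0.612000
Series (C and D): 0.757000 × 0.964000 = 0.729748
Parallel ([0.612000] and [0.729748]): 1 − (1 − 0.612000)(1 − 0.729748) = 0.8951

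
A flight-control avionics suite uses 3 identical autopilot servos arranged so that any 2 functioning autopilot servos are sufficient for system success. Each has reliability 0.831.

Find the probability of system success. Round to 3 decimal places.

R = Σ_{i=2}^{3} C(3,i) p^i (1−p)^{3−i} with p = 0.831
C(3,2)·0.831^2·0.169^1 = 0.35011
C(3,3)·0.831^3·0.169^0 = 0.57386
Sum = 0.924

0.924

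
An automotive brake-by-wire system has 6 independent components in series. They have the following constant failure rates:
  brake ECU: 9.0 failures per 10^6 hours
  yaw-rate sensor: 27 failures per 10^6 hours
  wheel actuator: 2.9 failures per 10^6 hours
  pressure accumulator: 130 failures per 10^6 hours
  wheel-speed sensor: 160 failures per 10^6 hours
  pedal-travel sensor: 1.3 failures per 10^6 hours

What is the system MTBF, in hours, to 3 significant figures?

3030

Series of exponential components: λ_sys = Σ λ_i
λ_sys = 0.0000090 + 0.000027 + 0.0000029 + 0.00013 + 0.00016 + 0.0000013 = 3.3020e-04 /h
MTBF = 1 / λ_sys = 3030 h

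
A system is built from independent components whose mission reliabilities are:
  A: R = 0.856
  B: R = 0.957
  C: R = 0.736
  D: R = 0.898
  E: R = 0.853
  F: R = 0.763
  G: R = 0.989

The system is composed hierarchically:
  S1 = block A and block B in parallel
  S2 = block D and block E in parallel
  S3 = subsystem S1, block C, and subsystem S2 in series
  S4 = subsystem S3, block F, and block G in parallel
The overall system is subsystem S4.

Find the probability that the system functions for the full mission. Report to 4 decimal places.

0.9993

Parallel (A and B): 1 − (1 − 0.856000)(1 − 0.957000) = 0.993808
Parallel (D and E): 1 − (1 − 0.898000)(1 − 0.853000) = 0.985006
Series ([0.993808], C, and [0.985006]): 0.993808 × 0.736000 × 0.985006 = 0.720475
Parallel ([0.720475], F, and G): 1 − (1 − 0.720475)(1 − 0.763000)(1 − 0.989000) = 0.9993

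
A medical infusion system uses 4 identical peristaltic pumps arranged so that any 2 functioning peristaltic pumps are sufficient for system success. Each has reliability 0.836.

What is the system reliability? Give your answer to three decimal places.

R = Σ_{i=2}^{4} C(4,i) p^i (1−p)^{4−i} with p = 0.836
C(4,2)·0.836^2·0.164^2 = 0.11279
C(4,3)·0.836^3·0.164^1 = 0.38329
C(4,4)·0.836^4·0.164^0 = 0.48846
Sum = 0.985

0.985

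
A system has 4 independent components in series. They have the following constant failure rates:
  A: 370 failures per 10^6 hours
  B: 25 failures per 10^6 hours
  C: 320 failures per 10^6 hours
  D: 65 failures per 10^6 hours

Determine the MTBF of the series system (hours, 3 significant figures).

Series of exponential components: λ_sys = Σ λ_i
λ_sys = 0.00037 + 0.000025 + 0.00032 + 0.000065 = 7.8000e-04 /h
MTBF = 1 / λ_sys = 1280 h

1280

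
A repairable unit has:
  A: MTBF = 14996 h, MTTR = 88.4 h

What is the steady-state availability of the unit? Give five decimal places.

0.99414

A(A) = MTBF/(MTBF+MTTR) = 14996/(14996+88.4) = 0.99414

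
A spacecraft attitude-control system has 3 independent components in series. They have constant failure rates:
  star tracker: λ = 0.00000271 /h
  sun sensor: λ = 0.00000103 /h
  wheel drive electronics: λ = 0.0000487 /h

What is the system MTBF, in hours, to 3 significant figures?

Series of exponential components: λ_sys = Σ λ_i
λ_sys = 0.00000271 + 0.00000103 + 0.0000487 = 5.2440e-05 /h
MTBF = 1 / λ_sys = 19100 h

19100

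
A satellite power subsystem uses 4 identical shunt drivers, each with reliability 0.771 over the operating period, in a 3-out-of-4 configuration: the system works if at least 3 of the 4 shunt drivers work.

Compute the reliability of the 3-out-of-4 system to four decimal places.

0.7732

R = Σ_{i=3}^{4} C(4,i) p^i (1−p)^{4−i} with p = 0.771
C(4,3)·0.771^3·0.229^1 = 0.419816
C(4,4)·0.771^4·0.229^0 = 0.353360
Sum = 0.7732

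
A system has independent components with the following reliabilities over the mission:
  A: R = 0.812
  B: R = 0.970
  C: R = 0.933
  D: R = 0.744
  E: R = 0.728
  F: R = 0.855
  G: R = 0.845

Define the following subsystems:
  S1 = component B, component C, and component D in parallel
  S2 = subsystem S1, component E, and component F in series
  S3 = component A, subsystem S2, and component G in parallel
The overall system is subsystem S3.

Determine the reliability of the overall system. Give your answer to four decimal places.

0.9890

Parallel (B, C, and D): 1 − (1 − 0.970000)(1 − 0.933000)(1 − 0.744000) = 0.999485
Series ([0.999485], E, and F): 0.999485 × 0.728000 × 0.855000 = 0.622119
Parallel (A, [0.622119], and G): 1 − (1 − 0.812000)(1 − 0.622119)(1 − 0.845000) = 0.9890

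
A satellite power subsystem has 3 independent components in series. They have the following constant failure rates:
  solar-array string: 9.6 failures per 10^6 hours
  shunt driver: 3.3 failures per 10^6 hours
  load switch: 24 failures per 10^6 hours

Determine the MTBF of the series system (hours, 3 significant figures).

27100

Series of exponential components: λ_sys = Σ λ_i
λ_sys = 0.0000096 + 0.0000033 + 0.000024 = 3.6900e-05 /h
MTBF = 1 / λ_sys = 27100 h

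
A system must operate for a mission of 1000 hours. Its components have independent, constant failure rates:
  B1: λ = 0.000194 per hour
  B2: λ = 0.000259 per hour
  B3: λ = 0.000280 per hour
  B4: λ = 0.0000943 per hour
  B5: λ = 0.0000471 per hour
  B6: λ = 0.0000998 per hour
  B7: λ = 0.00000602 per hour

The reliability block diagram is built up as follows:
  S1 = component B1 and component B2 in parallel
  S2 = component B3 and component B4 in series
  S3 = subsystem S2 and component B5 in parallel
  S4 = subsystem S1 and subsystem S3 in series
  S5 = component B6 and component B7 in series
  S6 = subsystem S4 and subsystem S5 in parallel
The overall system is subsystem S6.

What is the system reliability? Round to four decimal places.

0.9946

R(B1) = exp(−0.000194 × 1000) = 0.823658
R(B2) = exp(−0.000259 × 1000) = 0.771823
R(B3) = exp(−0.000280 × 1000) = 0.755784
R(B4) = exp(−0.0000943 × 1000) = 0.910010
R(B5) = exp(−0.0000471 × 1000) = 0.953992
R(B6) = exp(−0.0000998 × 1000) = 0.905018
R(B7) = exp(−0.00000602 × 1000) = 0.993998
Parallel (B1 and B2): 1 − (1 − 0.823658)(1 − 0.771823) = 0.959763
Series (B3 and B4): 0.755784 × 0.910010 = 0.687771
Parallel ([0.687771] and B5): 1 − (1 − 0.687771)(1 − 0.953992) = 0.985635
Series ([0.959763] and [0.985635]): 0.959763 × 0.985635 = 0.945976
Series (B6 and B7): 0.905018 × 0.993998 = 0.899586
Parallel ([0.945976] and [0.899586]): 1 − (1 − 0.945976)(1 − 0.899586) = 0.9946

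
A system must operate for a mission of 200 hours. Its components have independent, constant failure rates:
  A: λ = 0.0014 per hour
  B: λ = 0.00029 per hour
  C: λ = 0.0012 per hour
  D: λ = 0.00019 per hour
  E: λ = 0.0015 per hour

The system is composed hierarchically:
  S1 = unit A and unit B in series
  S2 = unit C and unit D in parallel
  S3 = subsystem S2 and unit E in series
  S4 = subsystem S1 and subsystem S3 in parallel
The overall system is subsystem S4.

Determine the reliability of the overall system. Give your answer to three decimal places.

R(A) = exp(−0.0014 × 200) = 0.75578
R(B) = exp(−0.00029 × 200) = 0.94365
R(C) = exp(−0.0012 × 200) = 0.78663
R(D) = exp(−0.00019 × 200) = 0.96271
R(E) = exp(−0.0015 × 200) = 0.74082
Series (A and B): 0.75578 × 0.94365 = 0.71319
Parallel (C and D): 1 − (1 − 0.78663)(1 − 0.96271) = 0.99204
Series ([0.99204] and E): 0.99204 × 0.74082 = 0.73492
Parallel ([0.71319] and [0.73492]): 1 − (1 − 0.71319)(1 − 0.73492) = 0.924

0.924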